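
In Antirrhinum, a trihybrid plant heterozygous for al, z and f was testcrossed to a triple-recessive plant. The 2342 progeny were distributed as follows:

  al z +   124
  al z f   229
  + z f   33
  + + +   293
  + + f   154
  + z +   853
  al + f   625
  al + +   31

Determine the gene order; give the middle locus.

The two most frequent reciprocal classes, + z + and al + f, are the parental types, so the F1 was + z + / al + f.
The two rarest classes, + z f and al + +, are the double crossovers. Comparing them with the parentals, only the f allele has switched, so f is the middle locus and the order is z – f – al.

f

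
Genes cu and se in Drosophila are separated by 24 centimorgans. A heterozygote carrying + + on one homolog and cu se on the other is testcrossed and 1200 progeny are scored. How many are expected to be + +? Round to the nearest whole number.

456

A map distance of 24 centimorgans corresponds to a recombination frequency of 0.240.
The F1 is + + / cu se, so + + is a parental gamete class with expected frequency (1 − r)/2 = 0.760/2 = 0.3800.
Expected number = 0.3800 × 1200 = 456.00 ≈ 456.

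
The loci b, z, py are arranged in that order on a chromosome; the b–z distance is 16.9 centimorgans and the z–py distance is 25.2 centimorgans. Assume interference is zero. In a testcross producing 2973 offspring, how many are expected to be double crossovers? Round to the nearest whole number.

127

Map distances give recombination frequencies of 0.169 and 0.252 for the two intervals.
With no interference, expected double-crossover frequency = 0.169 × 0.252 = 0.04259.
Expected number = 0.04259 × 2973 = 126.61 ≈ 127.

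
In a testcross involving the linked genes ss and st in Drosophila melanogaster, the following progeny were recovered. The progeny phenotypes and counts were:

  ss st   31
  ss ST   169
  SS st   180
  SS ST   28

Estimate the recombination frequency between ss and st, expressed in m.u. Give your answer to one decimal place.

14.5 m.u.

The two most frequent classes, SS st (180) and ss ST (169), are the parental types, so the F1 was SS st / ss ST.
The recombinant classes are SS ST and ss st: 28 + 31 = 59.
Recombination frequency = 59/408 = 0.1446 ≈ 14.5%, i.e. 14.5 m.u.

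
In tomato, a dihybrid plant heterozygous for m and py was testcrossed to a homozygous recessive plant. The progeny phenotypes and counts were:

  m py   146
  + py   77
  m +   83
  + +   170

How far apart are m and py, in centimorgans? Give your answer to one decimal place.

The two most frequent classes, + + (170) and m py (146), are the parental types, so the F1 was + + / m py.
The recombinant classes are + py and m +: 77 + 83 = 160.
Recombination frequency = 160/476 = 0.3361 ≈ 33.6%, i.e. 33.6 centimorgans.

33.6 centimorgans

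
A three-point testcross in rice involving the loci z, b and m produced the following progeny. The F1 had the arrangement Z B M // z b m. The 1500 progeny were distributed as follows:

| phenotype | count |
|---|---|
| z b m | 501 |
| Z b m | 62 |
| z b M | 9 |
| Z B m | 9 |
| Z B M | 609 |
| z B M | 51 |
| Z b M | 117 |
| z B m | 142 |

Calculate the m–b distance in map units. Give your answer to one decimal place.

18.5 map units

The two rarest classes, Z B m and z b M, are the double crossovers. Comparing them with the parentals, only the m allele has switched, so m is the middle locus and the order is b – m – z.
Crossovers in the b–m interval produce the single-crossover classes Z b M and z B m (117 + 142 = 259) plus the double crossovers (18).
RF(b–m) = (259 + 18) / 1500 = 277/1500 = 0.1847 → 18.5 map units.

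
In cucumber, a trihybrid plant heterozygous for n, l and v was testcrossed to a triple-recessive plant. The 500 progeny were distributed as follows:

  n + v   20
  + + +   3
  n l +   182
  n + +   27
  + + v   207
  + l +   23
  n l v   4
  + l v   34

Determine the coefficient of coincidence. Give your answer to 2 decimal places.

1.03

The two most frequent reciprocal classes, + + v and n l +, are the parental types, so the F1 was + + v / n l +.
The two rarest classes, + + + and n l v, are the double crossovers. Comparing them with the parentals, only the v allele has switched, so v is the middle locus and the order is n – v – l.
n–v: (43 + 7)/500 = 0.1000; v–l: (61 + 7)/500 = 0.1360.
Expected DCO frequency = 0.1000 × 0.1360 ≈ 0.01360; observed = 7/500 ≈ 0.01400.
Coefficient of coincidence = 0.01400/0.01360 ≈ 1.03.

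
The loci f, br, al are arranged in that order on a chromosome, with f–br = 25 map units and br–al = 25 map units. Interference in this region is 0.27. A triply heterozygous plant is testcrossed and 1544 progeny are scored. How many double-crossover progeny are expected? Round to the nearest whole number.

Map distances give recombination frequencies of 0.250 and 0.250 for the two intervals.
With interference 0.27 (so coincidence = 0.73), expected double-crossover frequency = 0.250 × 0.250 × 0.73 = 0.04562.
Expected number = 0.04562 × 1544 = 70.44 ≈ 70.

70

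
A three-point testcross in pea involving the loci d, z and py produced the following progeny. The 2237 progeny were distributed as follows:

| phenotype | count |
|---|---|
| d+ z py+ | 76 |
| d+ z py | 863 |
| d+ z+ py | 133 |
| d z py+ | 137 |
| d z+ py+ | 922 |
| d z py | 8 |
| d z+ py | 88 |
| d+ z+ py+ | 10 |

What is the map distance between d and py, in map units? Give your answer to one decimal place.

8.1 map units

The two most frequent reciprocal classes, d+ z py and d z+ py+, are the parental types, so the F1 was d+ z py / d z+ py+.
The two rarest classes, d z py and d+ z+ py+, are the double crossovers. Comparing them with the parentals, only the d allele has switched, so d is the middle locus and the order is z – d – py.
Crossovers in the d–py interval produce the single-crossover classes d+ z py+ and d z+ py (76 + 88 = 164) plus the double crossovers (18).
RF(d–py) = (164 + 18) / 2237 = 182/2237 = 0.0814 → 8.1 map units.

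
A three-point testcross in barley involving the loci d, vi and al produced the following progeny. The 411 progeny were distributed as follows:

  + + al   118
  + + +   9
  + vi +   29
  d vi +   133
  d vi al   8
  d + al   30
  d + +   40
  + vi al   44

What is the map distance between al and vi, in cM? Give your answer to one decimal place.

The two most frequent reciprocal classes, + + al and d vi +, are the parental types, so the F1 was + + al / d vi +.
The two rarest classes, + + + and d vi al, are the double crossovers. Comparing them with the parentals, only the al allele has switched, so al is the middle locus and the order is d – al – vi.
Crossovers in the al–vi interval produce the single-crossover classes + vi al and d + + (44 + 40 = 84) plus the double crossovers (17).
RF(al–vi) = (84 + 17) / 411 = 101/411 = 0.2457 → 24.6 cM.

24.6 cM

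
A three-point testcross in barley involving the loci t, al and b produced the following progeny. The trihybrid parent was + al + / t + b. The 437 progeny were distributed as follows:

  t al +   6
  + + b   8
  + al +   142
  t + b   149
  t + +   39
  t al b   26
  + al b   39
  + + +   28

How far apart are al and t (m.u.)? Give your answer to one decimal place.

The two rarest classes, t al + and + + b, are the double crossovers. Comparing them with the parentals, only the t allele has switched, so t is the middle locus and the order is b – t – al.
Crossovers in the t–al interval produce the single-crossover classes + + + and t al b (28 + 26 = 54) plus the double crossovers (14).
RF(t–al) = (54 + 14) / 437 = 68/437 = 0.1556 → 15.6 m.u.

15.6 m.u.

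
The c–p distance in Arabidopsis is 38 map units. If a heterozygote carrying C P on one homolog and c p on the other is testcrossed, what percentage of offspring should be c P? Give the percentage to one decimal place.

19.0%

A map distance of 38 map units corresponds to a recombination frequency of 0.380.
The F1 is C P / c p, so c P is a recombinant gamete class with expected frequency r/2 = 0.380/2 = 0.1900.
That is 0.1900 = 19.0% of the progeny.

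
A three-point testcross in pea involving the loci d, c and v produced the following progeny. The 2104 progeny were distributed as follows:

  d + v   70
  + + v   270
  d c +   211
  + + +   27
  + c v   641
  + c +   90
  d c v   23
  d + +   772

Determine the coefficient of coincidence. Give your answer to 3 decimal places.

The two most frequent reciprocal classes, d + + and + c v, are the parental types, so the F1 was d + + / + c v.
The two rarest classes, + + + and d c v, are the double crossovers. Comparing them with the parentals, only the d allele has switched, so d is the middle locus and the order is c – d – v.
c–d: (481 + 50)/2104 = 0.2524; d–v: (160 + 50)/2104 = 0.0998.
Expected DCO frequency = 0.2524 × 0.0998 ≈ 0.02519; observed = 50/2104 ≈ 0.02376.
Coefficient of coincidence = 0.02376/0.02519 ≈ 0.943.

0.943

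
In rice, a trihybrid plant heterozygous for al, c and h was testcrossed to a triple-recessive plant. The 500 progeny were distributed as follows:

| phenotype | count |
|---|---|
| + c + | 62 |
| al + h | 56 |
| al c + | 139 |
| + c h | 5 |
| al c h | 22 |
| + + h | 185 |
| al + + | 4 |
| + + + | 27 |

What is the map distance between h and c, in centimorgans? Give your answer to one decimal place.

11.6 centimorgans

The two most frequent reciprocal classes, al c + and + + h, are the parental types, so the F1 was al c + / + + h.
The two rarest classes, al + + and + c h, are the double crossovers. Comparing them with the parentals, only the c allele has switched, so c is the middle locus and the order is h – c – al.
Crossovers in the h–c interval produce the single-crossover classes al c h and + + + (22 + 27 = 49) plus the double crossovers (9).
RF(h–c) = (49 + 9) / 500 = 58/500 = 0.1160 → 11.6 centimorgans.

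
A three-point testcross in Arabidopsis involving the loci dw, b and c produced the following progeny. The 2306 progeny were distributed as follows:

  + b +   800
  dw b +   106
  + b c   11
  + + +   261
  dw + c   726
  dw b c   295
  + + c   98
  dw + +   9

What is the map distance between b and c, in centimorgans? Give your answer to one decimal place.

25.0 centimorgans

The two most frequent reciprocal classes, dw + c and + b +, are the parental types, so the F1 was dw + c / + b +.
The two rarest classes, dw + + and + b c, are the double crossovers. Comparing them with the parentals, only the c allele has switched, so c is the middle locus and the order is dw – c – b.
Crossovers in the c–b interval produce the single-crossover classes dw b c and + + + (295 + 261 = 556) plus the double crossovers (20).
RF(c–b) = (556 + 20) / 2306 = 576/2306 = 0.2498 → 25.0 centimorgans.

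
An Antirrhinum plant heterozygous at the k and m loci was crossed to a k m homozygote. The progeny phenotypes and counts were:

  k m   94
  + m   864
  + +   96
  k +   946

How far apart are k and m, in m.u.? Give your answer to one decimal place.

9.5 m.u.

The two most frequent classes, + m (864) and k + (946), are the parental types, so the F1 was + m / k +.
The recombinant classes are + + and k m: 96 + 94 = 190.
Recombination frequency = 190/2000 = 0.0950 ≈ 9.5%, i.e. 9.5 m.u.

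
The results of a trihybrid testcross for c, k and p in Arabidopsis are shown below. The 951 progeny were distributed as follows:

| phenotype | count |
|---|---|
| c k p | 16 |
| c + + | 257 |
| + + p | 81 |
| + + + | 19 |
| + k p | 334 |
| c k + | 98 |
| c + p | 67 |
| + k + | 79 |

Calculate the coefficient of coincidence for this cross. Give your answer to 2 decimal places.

The two most frequent reciprocal classes, + k p and c + +, are the parental types, so the F1 was + k p / c + +.
The two rarest classes, c k p and + + +, are the double crossovers. Comparing them with the parentals, only the c allele has switched, so c is the middle locus and the order is k – c – p.
k–c: (179 + 35)/951 = 0.2250; c–p: (146 + 35)/951 = 0.1903.
Expected DCO frequency = 0.2250 × 0.1903 ≈ 0.04282; observed = 35/951 ≈ 0.03680.
Coefficient of coincidence = 0.03680/0.04282 ≈ 0.86.

0.86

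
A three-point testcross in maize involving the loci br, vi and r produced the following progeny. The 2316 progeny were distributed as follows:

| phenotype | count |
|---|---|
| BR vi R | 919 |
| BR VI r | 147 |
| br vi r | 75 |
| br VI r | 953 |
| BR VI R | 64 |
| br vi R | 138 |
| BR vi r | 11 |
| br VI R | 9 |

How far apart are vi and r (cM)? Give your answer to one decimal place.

The two most frequent reciprocal classes, br VI r and BR vi R, are the parental types, so the F1 was br VI r / BR vi R.
The two rarest classes, br VI R and BR vi r, are the double crossovers. Comparing them with the parentals, only the r allele has switched, so r is the middle locus and the order is br – r – vi.
Crossovers in the r–vi interval produce the single-crossover classes br vi r and BR VI R (75 + 64 = 139) plus the double crossovers (20).
RF(r–vi) = (139 + 20) / 2316 = 159/2316 = 0.0687 → 6.9 cM.

6.9 cM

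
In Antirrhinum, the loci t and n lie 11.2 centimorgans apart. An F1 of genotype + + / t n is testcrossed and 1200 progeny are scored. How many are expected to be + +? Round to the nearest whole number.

A map distance of 11.2 centimorgans corresponds to a recombination frequency of 0.112.
The F1 is + + / t n, so + + is a parental gamete class with expected frequency (1 − r)/2 = 0.888/2 = 0.4440.
Expected number = 0.4440 × 1200 = 532.80 ≈ 533.

533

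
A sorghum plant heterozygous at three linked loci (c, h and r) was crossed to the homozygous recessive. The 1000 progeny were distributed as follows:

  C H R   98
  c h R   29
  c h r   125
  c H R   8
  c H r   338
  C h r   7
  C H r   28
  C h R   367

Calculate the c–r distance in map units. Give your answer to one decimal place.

7.2 map units

The two most frequent reciprocal classes, c H r and C h R, are the parental types, so the F1 was c H r / C h R.
The two rarest classes, c H R and C h r, are the double crossovers. Comparing them with the parentals, only the r allele has switched, so r is the middle locus and the order is c – r – h.
Crossovers in the c–r interval produce the single-crossover classes C H r and c h R (28 + 29 = 57) plus the double crossovers (15).
RF(c–r) = (57 + 15) / 1000 = 72/1000 = 0.0720 → 7.2 map units.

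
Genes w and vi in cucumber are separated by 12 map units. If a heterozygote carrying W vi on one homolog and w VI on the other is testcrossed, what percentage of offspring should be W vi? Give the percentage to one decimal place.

44.0%

A map distance of 12 map units corresponds to a recombination frequency of 0.120.
The F1 is W vi / w VI, so W vi is a parental gamete class with expected frequency (1 − r)/2 = 0.880/2 = 0.4400.
That is 0.4400 = 44.0% of the progeny.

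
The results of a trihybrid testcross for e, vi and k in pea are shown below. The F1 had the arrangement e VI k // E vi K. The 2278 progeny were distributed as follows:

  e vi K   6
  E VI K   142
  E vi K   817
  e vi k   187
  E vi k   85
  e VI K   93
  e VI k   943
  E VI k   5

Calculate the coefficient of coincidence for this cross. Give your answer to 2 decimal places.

The two rarest classes, E VI k and e vi K, are the double crossovers. Comparing them with the parentals, only the e allele has switched, so e is the middle locus and the order is k – e – vi.
k–e: (178 + 11)/2278 = 0.0830; e–vi: (329 + 11)/2278 = 0.1493.
Expected DCO frequency = 0.0830 × 0.1493 ≈ 0.01239; observed = 11/2278 ≈ 0.00483.
Coefficient of coincidence = 0.00483/0.01239 ≈ 0.39.

0.39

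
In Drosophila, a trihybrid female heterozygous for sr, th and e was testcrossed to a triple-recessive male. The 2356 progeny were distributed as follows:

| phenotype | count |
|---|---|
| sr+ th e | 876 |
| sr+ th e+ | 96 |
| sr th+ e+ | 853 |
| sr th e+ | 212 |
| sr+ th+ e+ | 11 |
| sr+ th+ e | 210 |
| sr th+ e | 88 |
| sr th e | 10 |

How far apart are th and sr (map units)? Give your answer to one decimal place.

The two most frequent reciprocal classes, sr th+ e+ and sr+ th e, are the parental types, so the F1 was sr th+ e+ / sr+ th e.
The two rarest classes, sr+ th+ e+ and sr th e, are the double crossovers. Comparing them with the parentals, only the sr allele has switched, so sr is the middle locus and the order is th – sr – e.
Crossovers in the th–sr interval produce the single-crossover classes sr th e+ and sr+ th+ e (212 + 210 = 422) plus the double crossovers (21).
RF(th–sr) = (422 + 21) / 2356 = 443/2356 = 0.1880 → 18.8 map units.

18.8 map units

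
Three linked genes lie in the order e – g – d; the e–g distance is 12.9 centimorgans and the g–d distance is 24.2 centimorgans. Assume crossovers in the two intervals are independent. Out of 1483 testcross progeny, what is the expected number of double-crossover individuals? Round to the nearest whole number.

46

Map distances give recombination frequencies of 0.129 and 0.242 for the two intervals.
With no interference, expected double-crossover frequency = 0.129 × 0.242 = 0.03122.
Expected number = 0.03122 × 1483 = 46.30 ≈ 46.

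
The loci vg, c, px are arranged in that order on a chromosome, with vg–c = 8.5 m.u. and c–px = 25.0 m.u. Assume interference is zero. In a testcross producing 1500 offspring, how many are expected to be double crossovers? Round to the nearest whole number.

32

Map distances give recombination frequencies of 0.085 and 0.250 for the two intervals.
With no interference, expected double-crossover frequency = 0.085 × 0.250 = 0.02125.
Expected number = 0.02125 × 1500 = 31.88 ≈ 32.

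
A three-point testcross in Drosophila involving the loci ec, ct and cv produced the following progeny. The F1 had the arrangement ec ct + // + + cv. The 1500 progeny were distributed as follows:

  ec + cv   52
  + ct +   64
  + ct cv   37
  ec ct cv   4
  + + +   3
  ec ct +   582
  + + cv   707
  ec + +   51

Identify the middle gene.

The two rarest classes, ec ct cv and + + +, are the double crossovers. Comparing them with the parentals, only the cv allele has switched, so cv is the middle locus and the order is ct – cv – ec.

cv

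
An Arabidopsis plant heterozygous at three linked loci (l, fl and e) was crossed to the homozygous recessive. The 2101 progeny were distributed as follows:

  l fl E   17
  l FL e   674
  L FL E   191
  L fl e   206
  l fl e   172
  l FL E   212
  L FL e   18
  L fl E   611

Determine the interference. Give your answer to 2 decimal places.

The two most frequent reciprocal classes, L fl E and l FL e, are the parental types, so the F1 was L fl E / l FL e.
The two rarest classes, l fl E and L FL e, are the double crossovers. Comparing them with the parentals, only the l allele has switched, so l is the middle locus and the order is e – l – fl.
e–l: (418 + 35)/2101 = 0.2156; l–fl: (363 + 35)/2101 = 0.1894.
Expected DCO frequency = 0.2156 × 0.1894 ≈ 0.04083; observed = 35/2101 ≈ 0.01666.
Coefficient of coincidence = 0.01666/0.04083 ≈ 0.41; interference = 1 − 0.41 = 0.59.

0.59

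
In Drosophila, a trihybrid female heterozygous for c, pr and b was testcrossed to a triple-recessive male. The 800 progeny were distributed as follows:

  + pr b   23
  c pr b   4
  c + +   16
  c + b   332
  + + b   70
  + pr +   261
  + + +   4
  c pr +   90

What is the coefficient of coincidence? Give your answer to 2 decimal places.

0.81

The two most frequent reciprocal classes, c + b and + pr +, are the parental types, so the F1 was c + b / + pr +.
The two rarest classes, c pr b and + + +, are the double crossovers. Comparing them with the parentals, only the pr allele has switched, so pr is the middle locus and the order is c – pr – b.
c–pr: (160 + 8)/800 = 0.2100; pr–b: (39 + 8)/800 = 0.0587.
Expected DCO frequency = 0.2100 × 0.0587 ≈ 0.01233; observed = 8/800 ≈ 0.01000.
Coefficient of coincidence = 0.01000/0.01233 ≈ 0.81.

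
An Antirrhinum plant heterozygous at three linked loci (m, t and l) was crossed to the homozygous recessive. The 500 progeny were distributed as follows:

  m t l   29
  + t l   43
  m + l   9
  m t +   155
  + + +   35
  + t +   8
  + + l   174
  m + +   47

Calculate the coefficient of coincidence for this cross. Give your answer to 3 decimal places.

The two most frequent reciprocal classes, + + l and m t +, are the parental types, so the F1 was + + l / m t +.
The two rarest classes, m + l and + t +, are the double crossovers. Comparing them with the parentals, only the m allele has switched, so m is the middle locus and the order is t – m – l.
t–m: (90 + 17)/500 = 0.2140; m–l: (64 + 17)/500 = 0.1620.
Expected DCO frequency = 0.2140 × 0.1620 ≈ 0.03467; observed = 17/500 ≈ 0.03400.
Coefficient of coincidence = 0.03400/0.03467 ≈ 0.981.

0.981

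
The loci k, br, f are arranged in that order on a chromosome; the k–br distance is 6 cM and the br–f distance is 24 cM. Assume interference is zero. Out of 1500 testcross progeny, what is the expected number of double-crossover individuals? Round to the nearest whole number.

Map distances give recombination frequencies of 0.060 and 0.240 for the two intervals.
With no interference, expected double-crossover frequency = 0.060 × 0.240 = 0.01440.
Expected number = 0.01440 × 1500 = 21.60 ≈ 22.

22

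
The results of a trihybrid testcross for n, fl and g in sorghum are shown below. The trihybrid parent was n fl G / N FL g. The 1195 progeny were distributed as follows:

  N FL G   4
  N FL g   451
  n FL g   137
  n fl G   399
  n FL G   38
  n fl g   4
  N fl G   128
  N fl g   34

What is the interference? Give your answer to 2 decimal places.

0.56

The two rarest classes, n fl g and N FL G, are the double crossovers. Comparing them with the parentals, only the g allele has switched, so g is the middle locus and the order is fl – g – n.
fl–g: (72 + 8)/1195 = 0.0669; g–n: (265 + 8)/1195 = 0.2285.
Expected DCO frequency = 0.0669 × 0.2285 ≈ 0.01529; observed = 8/1195 ≈ 0.00669.
Coefficient of coincidence = 0.00669/0.01529 ≈ 0.44; interference = 1 − 0.44 = 0.56.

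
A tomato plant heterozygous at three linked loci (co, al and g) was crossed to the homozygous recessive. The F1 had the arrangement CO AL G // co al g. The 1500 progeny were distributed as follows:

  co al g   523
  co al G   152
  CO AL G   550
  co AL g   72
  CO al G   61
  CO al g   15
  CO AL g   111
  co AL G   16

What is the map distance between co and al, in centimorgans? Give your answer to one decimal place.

10.9 centimorgans

The two rarest classes, co AL G and CO al g, are the double crossovers. Comparing them with the parentals, only the co allele has switched, so co is the middle locus and the order is g – co – al.
Crossovers in the co–al interval produce the single-crossover classes CO al G and co AL g (61 + 72 = 133) plus the double crossovers (31).
RF(co–al) = (133 + 31) / 1500 = 164/1500 = 0.1093 → 10.9 centimorgans.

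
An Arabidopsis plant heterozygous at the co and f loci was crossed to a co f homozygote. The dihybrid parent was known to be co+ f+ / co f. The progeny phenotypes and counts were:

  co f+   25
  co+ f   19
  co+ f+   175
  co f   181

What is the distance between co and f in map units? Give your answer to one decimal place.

11.0 map units

The recombinant classes are co+ f and co f+: 19 + 25 = 44.
Recombination frequency = 44/400 = 0.1100 ≈ 11.0%, i.e. 11.0 map units.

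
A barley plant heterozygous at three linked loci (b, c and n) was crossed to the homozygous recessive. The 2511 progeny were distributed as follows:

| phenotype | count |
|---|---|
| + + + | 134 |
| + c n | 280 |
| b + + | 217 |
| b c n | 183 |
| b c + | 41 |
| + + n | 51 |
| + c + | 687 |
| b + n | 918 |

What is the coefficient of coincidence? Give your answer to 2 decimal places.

0.96

The two most frequent reciprocal classes, + c + and b + n, are the parental types, so the F1 was + c + / b + n.
The two rarest classes, b c + and + + n, are the double crossovers. Comparing them with the parentals, only the b allele has switched, so b is the middle locus and the order is n – b – c.
n–b: (497 + 92)/2511 = 0.2346; b–c: (317 + 92)/2511 = 0.1629.
Expected DCO frequency = 0.2346 × 0.1629 ≈ 0.03822; observed = 92/2511 ≈ 0.03664.
Coefficient of coincidence = 0.03664/0.03822 ≈ 0.96.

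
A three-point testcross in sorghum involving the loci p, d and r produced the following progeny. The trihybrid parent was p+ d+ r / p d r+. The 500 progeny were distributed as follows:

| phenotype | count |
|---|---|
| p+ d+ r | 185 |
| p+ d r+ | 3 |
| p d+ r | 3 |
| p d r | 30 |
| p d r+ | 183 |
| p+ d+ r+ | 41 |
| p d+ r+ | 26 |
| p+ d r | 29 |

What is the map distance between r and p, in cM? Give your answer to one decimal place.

15.4 cM

The two rarest classes, p d+ r and p+ d r+, are the double crossovers. Comparing them with the parentals, only the p allele has switched, so p is the middle locus and the order is r – p – d.
Crossovers in the r–p interval produce the single-crossover classes p+ d+ r+ and p d r (41 + 30 = 71) plus the double crossovers (6).
RF(r–p) = (71 + 6) / 500 = 77/500 = 0.1540 → 15.4 cM.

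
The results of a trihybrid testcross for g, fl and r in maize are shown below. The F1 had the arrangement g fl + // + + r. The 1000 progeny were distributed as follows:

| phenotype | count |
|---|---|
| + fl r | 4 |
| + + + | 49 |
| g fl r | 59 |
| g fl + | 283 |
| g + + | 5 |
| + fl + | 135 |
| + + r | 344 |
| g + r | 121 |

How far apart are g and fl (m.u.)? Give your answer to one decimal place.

26.5 m.u.

The two rarest classes, g + + and + fl r, are the double crossovers. Comparing them with the parentals, only the fl allele has switched, so fl is the middle locus and the order is g – fl – r.
Crossovers in the g–fl interval produce the single-crossover classes + fl + and g + r (135 + 121 = 256) plus the double crossovers (9).
RF(g–fl) = (256 + 9) / 1000 = 265/1000 = 0.2650 → 26.5 m.u.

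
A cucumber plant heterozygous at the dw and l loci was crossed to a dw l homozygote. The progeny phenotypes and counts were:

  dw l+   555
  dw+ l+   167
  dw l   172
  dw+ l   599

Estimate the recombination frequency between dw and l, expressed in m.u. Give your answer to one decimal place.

22.7 m.u.

The two most frequent classes, dw+ l (599) and dw l+ (555), are the parental types, so the F1 was dw+ l / dw l+.
The recombinant classes are dw+ l+ and dw l: 167 + 172 = 339.
Recombination frequency = 339/1493 = 0.2271 ≈ 22.7%, i.e. 22.7 m.u.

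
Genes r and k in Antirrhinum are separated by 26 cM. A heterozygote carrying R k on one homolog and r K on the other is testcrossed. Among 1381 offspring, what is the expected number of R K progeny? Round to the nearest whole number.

A map distance of 26 cM corresponds to a recombination frequency of 0.260.
The F1 is R k / r K, so R K is a recombinant gamete class with expected frequency r/2 = 0.260/2 = 0.1300.
Expected number = 0.1300 × 1381 = 179.53 ≈ 180.

180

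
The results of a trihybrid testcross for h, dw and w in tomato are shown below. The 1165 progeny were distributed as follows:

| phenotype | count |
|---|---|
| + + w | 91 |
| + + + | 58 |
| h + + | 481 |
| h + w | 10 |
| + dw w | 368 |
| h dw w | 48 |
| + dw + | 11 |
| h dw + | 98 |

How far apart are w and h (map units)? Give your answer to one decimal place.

The two most frequent reciprocal classes, h + + and + dw w, are the parental types, so the F1 was h + + / + dw w.
The two rarest classes, h + w and + dw +, are the double crossovers. Comparing them with the parentals, only the w allele has switched, so w is the middle locus and the order is h – w – dw.
Crossovers in the h–w interval produce the single-crossover classes + + + and h dw w (58 + 48 = 106) plus the double crossovers (21).
RF(h–w) = (106 + 21) / 1165 = 127/1165 = 0.1090 → 10.9 map units.

10.9 map units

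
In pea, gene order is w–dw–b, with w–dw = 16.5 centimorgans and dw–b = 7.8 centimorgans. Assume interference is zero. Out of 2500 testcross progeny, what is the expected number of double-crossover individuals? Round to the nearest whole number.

32

Map distances give recombination frequencies of 0.165 and 0.078 for the two intervals.
With no interference, expected double-crossover frequency = 0.165 × 0.078 = 0.01287.
Expected number = 0.01287 × 2500 = 32.18 ≈ 32.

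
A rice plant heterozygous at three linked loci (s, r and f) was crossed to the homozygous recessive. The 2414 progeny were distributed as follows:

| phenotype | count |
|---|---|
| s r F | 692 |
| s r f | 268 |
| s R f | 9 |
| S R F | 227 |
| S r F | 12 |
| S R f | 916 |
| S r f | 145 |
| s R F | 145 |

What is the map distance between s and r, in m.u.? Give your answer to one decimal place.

12.9 m.u.

The two most frequent reciprocal classes, s r F and S R f, are the parental types, so the F1 was s r F / S R f.
The two rarest classes, S r F and s R f, are the double crossovers. Comparing them with the parentals, only the s allele has switched, so s is the middle locus and the order is f – s – r.
Crossovers in the s–r interval produce the single-crossover classes s R F and S r f (145 + 145 = 290) plus the double crossovers (21).
RF(s–r) = (290 + 21) / 2414 = 311/2414 = 0.1288 → 12.9 m.u.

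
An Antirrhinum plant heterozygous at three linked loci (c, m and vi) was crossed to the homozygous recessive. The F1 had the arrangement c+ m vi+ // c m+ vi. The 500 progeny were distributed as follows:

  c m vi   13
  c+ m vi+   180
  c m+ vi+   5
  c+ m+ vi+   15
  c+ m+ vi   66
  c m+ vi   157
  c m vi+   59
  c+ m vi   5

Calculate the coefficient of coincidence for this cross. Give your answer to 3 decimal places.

The two rarest classes, c+ m vi and c m+ vi+, are the double crossovers. Comparing them with the parentals, only the vi allele has switched, so vi is the middle locus and the order is c – vi – m.
c–vi: (125 + 10)/500 = 0.2700; vi–m: (28 + 10)/500 = 0.0760.
Expected DCO frequency = 0.2700 × 0.0760 ≈ 0.02052; observed = 10/500 ≈ 0.02000.
Coefficient of coincidence = 0.02000/0.02052 ≈ 0.975.

0.975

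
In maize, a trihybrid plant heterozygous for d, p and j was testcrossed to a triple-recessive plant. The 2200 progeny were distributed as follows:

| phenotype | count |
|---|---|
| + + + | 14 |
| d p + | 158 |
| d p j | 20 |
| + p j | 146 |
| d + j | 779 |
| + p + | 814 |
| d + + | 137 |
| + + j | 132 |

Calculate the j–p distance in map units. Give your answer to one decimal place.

14.4 map units

The two most frequent reciprocal classes, + p + and d + j, are the parental types, so the F1 was + p + / d + j.
The two rarest classes, + + + and d p j, are the double crossovers. Comparing them with the parentals, only the p allele has switched, so p is the middle locus and the order is d – p – j.
Crossovers in the p–j interval produce the single-crossover classes + p j and d + + (146 + 137 = 283) plus the double crossovers (34).
RF(p–j) = (283 + 34) / 2200 = 317/2200 = 0.1441 → 14.4 map units.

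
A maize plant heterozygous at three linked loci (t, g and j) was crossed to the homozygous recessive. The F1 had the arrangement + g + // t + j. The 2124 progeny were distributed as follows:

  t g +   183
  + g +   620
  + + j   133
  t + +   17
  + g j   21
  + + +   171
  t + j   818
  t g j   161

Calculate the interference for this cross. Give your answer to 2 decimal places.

The two rarest classes, + g j and t + +, are the double crossovers. Comparing them with the parentals, only the j allele has switched, so j is the middle locus and the order is t – j – g.
t–j: (316 + 38)/2124 = 0.1667; j–g: (332 + 38)/2124 = 0.1742.
Expected DCO frequency = 0.1667 × 0.1742 ≈ 0.02904; observed = 38/2124 ≈ 0.01789.
Coefficient of coincidence = 0.01789/0.02904 ≈ 0.62; interference = 1 − 0.62 = 0.38.

0.38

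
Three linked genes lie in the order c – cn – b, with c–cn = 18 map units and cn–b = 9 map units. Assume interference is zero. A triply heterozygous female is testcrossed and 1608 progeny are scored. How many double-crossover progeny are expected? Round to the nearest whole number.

26

Map distances give recombination frequencies of 0.180 and 0.090 for the two intervals.
With no interference, expected double-crossover frequency = 0.180 × 0.090 = 0.01620.
Expected number = 0.01620 × 1608 = 26.05 ≈ 26.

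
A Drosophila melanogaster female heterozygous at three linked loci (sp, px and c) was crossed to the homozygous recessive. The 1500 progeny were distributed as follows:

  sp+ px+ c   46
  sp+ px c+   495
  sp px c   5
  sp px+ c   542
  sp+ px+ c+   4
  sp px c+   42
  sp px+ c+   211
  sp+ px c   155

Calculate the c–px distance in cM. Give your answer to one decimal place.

The two most frequent reciprocal classes, sp px+ c and sp+ px c+, are the parental types, so the F1 was sp px+ c / sp+ px c+.
The two rarest classes, sp px c and sp+ px+ c+, are the double crossovers. Comparing them with the parentals, only the px allele has switched, so px is the middle locus and the order is sp – px – c.
Crossovers in the px–c interval produce the single-crossover classes sp px+ c+ and sp+ px c (211 + 155 = 366) plus the double crossovers (9).
RF(px–c) = (366 + 9) / 1500 = 375/1500 = 0.2500 → 25.0 cM.

25.0 cM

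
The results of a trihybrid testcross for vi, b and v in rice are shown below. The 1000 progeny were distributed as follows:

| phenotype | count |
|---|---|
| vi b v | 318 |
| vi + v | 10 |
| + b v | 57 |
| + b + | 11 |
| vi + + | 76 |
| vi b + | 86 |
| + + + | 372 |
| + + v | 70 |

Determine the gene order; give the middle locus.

b

The two most frequent reciprocal classes, + + + and vi b v, are the parental types, so the F1 was + + + / vi b v.
The two rarest classes, + b + and vi + v, are the double crossovers. Comparing them with the parentals, only the b allele has switched, so b is the middle locus and the order is v – b – vi.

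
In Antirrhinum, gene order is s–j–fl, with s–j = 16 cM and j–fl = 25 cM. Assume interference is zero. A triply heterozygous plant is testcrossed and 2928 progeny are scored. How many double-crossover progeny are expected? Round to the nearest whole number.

Map distances give recombination frequencies of 0.160 and 0.250 for the two intervals.
With no interference, expected double-crossover frequency = 0.160 × 0.250 = 0.04000.
Expected number = 0.04000 × 2928 = 117.12 ≈ 117.

117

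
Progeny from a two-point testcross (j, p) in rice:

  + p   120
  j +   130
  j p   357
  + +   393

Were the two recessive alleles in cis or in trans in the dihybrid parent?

The two most frequent classes are + + (393) and j p (357); these are the parental (non-recombinant) types.
So the F1 carried + + on one chromosome and j p on the other — the recessive alleles are on the same chromosome (cis / coupling).

cis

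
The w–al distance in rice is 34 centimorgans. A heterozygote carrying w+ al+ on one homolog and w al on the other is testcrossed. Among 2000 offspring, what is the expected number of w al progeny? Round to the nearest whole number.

A map distance of 34 centimorgans corresponds to a recombination frequency of 0.340.
The F1 is w+ al+ / w al, so w al is a parental gamete class with expected frequency (1 − r)/2 = 0.660/2 = 0.3300.
Expected number = 0.3300 × 2000 = 660.00 ≈ 660.

660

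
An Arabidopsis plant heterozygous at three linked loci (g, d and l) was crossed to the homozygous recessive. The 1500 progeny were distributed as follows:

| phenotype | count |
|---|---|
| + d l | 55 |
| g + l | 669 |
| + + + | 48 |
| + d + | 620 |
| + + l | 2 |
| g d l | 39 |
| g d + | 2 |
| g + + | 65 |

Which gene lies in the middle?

g

The two most frequent reciprocal classes, g + l and + d +, are the parental types, so the F1 was g + l / + d +.
The two rarest classes, + + l and g d +, are the double crossovers. Comparing them with the parentals, only the g allele has switched, so g is the middle locus and the order is l – g – d.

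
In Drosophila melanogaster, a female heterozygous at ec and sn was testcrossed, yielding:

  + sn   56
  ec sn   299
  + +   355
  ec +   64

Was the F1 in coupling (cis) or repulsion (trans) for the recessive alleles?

cis

The two most frequent classes are + + (355) and ec sn (299); these are the parental (non-recombinant) types.
So the F1 carried + + on one chromosome and ec sn on the other — the recessive alleles are on the same chromosome (cis / coupling).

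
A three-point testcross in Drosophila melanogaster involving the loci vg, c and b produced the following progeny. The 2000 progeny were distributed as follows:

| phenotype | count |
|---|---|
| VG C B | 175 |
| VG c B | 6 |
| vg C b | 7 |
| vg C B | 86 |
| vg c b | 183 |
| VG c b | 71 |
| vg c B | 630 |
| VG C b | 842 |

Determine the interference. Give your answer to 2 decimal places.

The two most frequent reciprocal classes, vg c B and VG C b, are the parental types, so the F1 was vg c B / VG C b.
The two rarest classes, VG c B and vg C b, are the double crossovers. Comparing them with the parentals, only the vg allele has switched, so vg is the middle locus and the order is b – vg – c.
b–vg: (358 + 13)/2000 = 0.1855; vg–c: (157 + 13)/2000 = 0.0850.
Expected DCO frequency = 0.1855 × 0.0850 ≈ 0.01577; observed = 13/2000 ≈ 0.00650.
Coefficient of coincidence = 0.00650/0.01577 ≈ 0.41; interference = 1 − 0.41 = 0.59.

0.59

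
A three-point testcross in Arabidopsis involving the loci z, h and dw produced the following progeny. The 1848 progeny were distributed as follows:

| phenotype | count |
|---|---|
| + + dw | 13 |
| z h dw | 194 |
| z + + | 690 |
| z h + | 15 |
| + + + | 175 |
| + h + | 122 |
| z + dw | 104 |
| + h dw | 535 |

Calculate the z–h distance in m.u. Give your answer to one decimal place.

21.5 m.u.

The two most frequent reciprocal classes, z + + and + h dw, are the parental types, so the F1 was z + + / + h dw.
The two rarest classes, z h + and + + dw, are the double crossovers. Comparing them with the parentals, only the h allele has switched, so h is the middle locus and the order is z – h – dw.
Crossovers in the z–h interval produce the single-crossover classes + + + and z h dw (175 + 194 = 369) plus the double crossovers (28).
RF(z–h) = (369 + 28) / 1848 = 397/1848 = 0.2148 → 21.5 m.u.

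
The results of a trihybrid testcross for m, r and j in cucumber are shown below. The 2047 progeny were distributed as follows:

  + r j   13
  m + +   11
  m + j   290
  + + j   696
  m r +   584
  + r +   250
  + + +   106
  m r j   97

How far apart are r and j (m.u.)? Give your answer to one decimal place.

11.1 m.u.

The two most frequent reciprocal classes, + + j and m r +, are the parental types, so the F1 was + + j / m r +.
The two rarest classes, + r j and m + +, are the double crossovers. Comparing them with the parentals, only the r allele has switched, so r is the middle locus and the order is j – r – m.
Crossovers in the j–r interval produce the single-crossover classes + + + and m r j (106 + 97 = 203) plus the double crossovers (24).
RF(j–r) = (203 + 24) / 2047 = 227/2047 = 0.1109 → 11.1 m.u.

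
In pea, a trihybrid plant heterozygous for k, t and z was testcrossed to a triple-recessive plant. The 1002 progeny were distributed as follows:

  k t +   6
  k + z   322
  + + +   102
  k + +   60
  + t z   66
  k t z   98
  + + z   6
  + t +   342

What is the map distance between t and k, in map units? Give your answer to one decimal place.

The two most frequent reciprocal classes, + t + and k + z, are the parental types, so the F1 was + t + / k + z.
The two rarest classes, k t + and + + z, are the double crossovers. Comparing them with the parentals, only the k allele has switched, so k is the middle locus and the order is t – k – z.
Crossovers in the t–k interval produce the single-crossover classes + + + and k t z (102 + 98 = 200) plus the double crossovers (12).
RF(t–k) = (200 + 12) / 1002 = 212/1002 = 0.2116 → 21.2 map units.

21.2 map units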